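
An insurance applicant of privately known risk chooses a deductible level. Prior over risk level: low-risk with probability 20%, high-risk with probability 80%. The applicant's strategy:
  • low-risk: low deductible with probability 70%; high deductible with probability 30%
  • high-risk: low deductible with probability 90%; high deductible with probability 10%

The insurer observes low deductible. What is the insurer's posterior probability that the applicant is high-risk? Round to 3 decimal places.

Apply Bayes' rule using the sender's strategy as the likelihood.
P(low deductible) = 0.2·0.7 + 0.8·0.9 = 0.86
P(high-risk | low deductible) = (0.8·0.9) / 0.86 = 0.72 / 0.86 = 0.837209

0.837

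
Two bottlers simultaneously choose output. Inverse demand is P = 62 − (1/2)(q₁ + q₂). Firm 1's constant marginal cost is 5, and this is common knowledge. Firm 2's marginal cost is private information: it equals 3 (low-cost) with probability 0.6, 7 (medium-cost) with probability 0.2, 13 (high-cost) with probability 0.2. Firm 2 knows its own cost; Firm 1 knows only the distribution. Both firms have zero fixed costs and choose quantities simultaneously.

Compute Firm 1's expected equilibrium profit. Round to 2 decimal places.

742.41

Type-c best response for Firm 2: q₂(c) = (62 − c) − q₁/2.
Firm 1 maximizes expected profit; its first-order condition is 62 − q₁ − (1/2)E[q₂] − 5 = 0.
Substituting E[q₂] and solving: E[c₂] = 5.8, so q₁ = (62 − 2·5 + 5.8)/(3/2) = 38.5333.
E[P] = 62 − (1/2)·(q₁ + E[q₂]) = 24.2667; Firm 1's expected profit = (E[P] − 5)·q₁ = (24.2667 − 5)·38.5333 = 742.409.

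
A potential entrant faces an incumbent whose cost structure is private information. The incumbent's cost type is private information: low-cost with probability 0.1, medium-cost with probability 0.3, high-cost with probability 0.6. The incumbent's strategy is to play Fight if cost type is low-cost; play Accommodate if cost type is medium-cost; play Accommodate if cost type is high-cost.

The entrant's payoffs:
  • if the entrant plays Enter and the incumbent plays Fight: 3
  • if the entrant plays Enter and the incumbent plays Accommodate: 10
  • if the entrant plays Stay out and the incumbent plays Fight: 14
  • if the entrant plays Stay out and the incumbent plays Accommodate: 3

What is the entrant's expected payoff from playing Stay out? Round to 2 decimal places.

4.10

E[Stay out] = 0.1·14 + 0.3·3 + 0.6·3 = 1.4 + 0.9 + 1.8 = 4.1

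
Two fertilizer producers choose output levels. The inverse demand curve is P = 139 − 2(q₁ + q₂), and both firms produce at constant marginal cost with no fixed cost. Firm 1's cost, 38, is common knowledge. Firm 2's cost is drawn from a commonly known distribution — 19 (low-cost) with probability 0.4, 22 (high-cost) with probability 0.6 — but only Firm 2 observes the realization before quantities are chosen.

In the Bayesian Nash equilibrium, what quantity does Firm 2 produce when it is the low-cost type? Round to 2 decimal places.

Type-c best response for Firm 2: q₂(c) = (139 − c)/4 − q₁/2.
Firm 1 maximizes expected profit; its first-order condition is 139 − 4q₁ − 2E[q₂] − 38 = 0.
Substituting E[q₂] and solving: E[c₂] = 20.8, so q₁ = (139 − 2·38 + 20.8)/6 = 13.9667.
q₂(low-cost) = (139 − 19 − 2·13.9667)/4 = 23.0167.

23.02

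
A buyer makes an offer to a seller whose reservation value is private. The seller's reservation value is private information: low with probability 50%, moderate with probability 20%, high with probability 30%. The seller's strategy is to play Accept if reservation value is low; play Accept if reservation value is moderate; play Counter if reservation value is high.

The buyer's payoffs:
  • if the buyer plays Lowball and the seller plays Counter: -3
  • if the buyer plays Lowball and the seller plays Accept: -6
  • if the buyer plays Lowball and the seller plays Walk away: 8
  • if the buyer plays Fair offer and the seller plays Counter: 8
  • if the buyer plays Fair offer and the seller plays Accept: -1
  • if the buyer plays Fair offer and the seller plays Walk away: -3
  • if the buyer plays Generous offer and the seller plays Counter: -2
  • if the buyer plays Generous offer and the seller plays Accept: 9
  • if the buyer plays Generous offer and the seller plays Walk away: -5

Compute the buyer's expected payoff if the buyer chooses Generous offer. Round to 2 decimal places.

5.70

E[Generous offer] = 0.5·9 + 0.2·9 + 0.3·(-2) = 4.5 + 1.8 + (-0.6) = 5.7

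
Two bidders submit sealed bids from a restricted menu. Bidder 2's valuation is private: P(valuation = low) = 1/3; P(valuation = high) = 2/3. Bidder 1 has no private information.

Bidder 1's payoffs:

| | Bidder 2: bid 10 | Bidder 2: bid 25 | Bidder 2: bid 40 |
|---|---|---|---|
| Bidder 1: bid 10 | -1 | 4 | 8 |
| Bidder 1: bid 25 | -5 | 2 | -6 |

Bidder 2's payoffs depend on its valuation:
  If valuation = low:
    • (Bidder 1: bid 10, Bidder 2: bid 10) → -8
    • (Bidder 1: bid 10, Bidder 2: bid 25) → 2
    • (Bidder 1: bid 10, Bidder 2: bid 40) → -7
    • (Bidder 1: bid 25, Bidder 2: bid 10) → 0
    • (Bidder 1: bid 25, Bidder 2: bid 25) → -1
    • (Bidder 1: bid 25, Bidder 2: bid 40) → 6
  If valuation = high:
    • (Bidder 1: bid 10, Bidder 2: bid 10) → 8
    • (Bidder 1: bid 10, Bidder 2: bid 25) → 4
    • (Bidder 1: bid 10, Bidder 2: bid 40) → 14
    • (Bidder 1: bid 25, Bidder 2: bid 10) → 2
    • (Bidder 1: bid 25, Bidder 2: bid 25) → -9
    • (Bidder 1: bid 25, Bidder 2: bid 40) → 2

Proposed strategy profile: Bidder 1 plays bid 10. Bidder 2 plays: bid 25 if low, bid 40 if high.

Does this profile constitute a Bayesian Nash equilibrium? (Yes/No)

A profile is a BNE iff every type of every player is best-responding given beliefs about the other side.
Bidder 1 plays bid 10: E[bid 10] = 1/3·(4) + 2/3·(8) = 20/3; E[bid 25] = -10/3. Best-responding. ✓
Bidder 2 (valuation low), facing bid 10: bid 10 gives -8, bid 25 gives 2, bid 40 gives -7. Proposed bid 25 is best. ✓
Bidder 2 (valuation high), facing bid 10: bid 10 gives 8, bid 25 gives 4, bid 40 gives 14. Proposed bid 40 is best. ✓

Yes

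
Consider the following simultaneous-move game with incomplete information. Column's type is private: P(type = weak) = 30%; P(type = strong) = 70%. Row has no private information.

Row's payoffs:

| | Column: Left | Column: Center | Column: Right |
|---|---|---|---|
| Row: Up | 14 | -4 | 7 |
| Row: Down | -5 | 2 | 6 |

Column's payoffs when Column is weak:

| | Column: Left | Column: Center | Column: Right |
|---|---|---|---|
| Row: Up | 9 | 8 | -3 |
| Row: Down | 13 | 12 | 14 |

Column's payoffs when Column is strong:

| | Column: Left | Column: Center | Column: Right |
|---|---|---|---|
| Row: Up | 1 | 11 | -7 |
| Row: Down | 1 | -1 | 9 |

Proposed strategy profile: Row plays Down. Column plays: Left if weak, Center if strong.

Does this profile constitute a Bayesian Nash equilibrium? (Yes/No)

No

Row plays Down: E[Down] = 0.3·(-5) + 0.7·(2) = -0.1; E[Up] = 1.4. Not best-responding. ✗
Column (type weak), facing Down: Left gives 13, Center gives 12, Right gives 14. Proposed Left is not best — profitable deviation exists. ✗
Column (type strong), facing Down: Left gives 1, Center gives -1, Right gives 9. Proposed Center is not best — profitable deviation exists. ✗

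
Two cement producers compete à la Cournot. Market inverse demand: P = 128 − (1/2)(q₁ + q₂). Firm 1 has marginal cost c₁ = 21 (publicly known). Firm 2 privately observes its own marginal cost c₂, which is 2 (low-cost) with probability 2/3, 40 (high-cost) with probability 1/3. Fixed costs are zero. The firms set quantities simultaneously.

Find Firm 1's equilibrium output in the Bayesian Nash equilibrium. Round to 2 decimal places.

67.11

Type-c best response for Firm 2: q₂(c) = (128 − c) − q₁/2.
Firm 1 maximizes expected profit; its first-order condition is 128 − q₁ − (1/2)E[q₂] − 21 = 0.
Substituting E[q₂] and solving: E[c₂] = 14.6667, so q₁ = (128 − 2·21 + 14.6667)/(3/2) = 67.1111.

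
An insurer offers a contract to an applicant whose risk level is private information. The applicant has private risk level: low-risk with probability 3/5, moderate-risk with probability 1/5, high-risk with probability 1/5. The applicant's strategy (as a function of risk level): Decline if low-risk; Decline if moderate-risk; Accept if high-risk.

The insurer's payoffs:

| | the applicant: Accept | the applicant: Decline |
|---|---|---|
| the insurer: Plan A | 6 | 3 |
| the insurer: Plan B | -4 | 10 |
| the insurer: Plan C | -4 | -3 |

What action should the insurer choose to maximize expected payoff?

E[Plan A] = 3/5·(3) + 1/5·(3) + 1/5·(6) = 18/5
E[Plan B] = 3/5·(10) + 1/5·(10) + 1/5·(-4) = 36/5
E[Plan C] = 3/5·(-3) + 1/5·(-3) + 1/5·(-4) = -16/5
Best response: Plan B (36/5 is the largest).

Plan B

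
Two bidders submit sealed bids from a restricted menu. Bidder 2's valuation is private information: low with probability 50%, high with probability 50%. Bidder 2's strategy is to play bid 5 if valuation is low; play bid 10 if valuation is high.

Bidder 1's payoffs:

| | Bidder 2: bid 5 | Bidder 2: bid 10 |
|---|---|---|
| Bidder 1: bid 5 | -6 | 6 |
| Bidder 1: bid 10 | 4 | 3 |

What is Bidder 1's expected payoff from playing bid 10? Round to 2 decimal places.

3.50

Take the expectation over Bidder 2's valuation, weighting each type's action by its prior probability.
E[bid 10] = 0.5·4 + 0.5·3 = 2 + 1.5 = 3.5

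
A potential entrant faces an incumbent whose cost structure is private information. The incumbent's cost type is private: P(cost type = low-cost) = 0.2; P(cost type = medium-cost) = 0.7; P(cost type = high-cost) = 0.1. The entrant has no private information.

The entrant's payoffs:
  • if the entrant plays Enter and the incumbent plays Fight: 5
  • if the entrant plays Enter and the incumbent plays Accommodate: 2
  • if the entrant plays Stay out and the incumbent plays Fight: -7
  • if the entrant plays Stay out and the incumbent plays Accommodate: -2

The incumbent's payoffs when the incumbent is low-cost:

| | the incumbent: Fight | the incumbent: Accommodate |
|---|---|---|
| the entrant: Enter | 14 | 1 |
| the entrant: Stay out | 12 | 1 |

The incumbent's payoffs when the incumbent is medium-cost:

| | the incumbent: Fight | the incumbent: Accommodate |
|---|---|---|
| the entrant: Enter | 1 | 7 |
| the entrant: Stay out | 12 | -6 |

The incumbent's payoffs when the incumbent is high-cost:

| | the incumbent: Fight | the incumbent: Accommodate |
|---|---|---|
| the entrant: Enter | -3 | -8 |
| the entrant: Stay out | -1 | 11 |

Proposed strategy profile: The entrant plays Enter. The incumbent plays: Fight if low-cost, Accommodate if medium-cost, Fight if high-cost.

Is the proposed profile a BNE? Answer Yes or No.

The entrant plays Enter: E[Enter] = 0.2·(5) + 0.7·(2) + 0.1·(5) = 2.9; E[Stay out] = -3.5. Best-responding. ✓
The incumbent (cost type low-cost), facing Enter: Fight gives 14, Accommodate gives 1. Proposed Fight is best. ✓
The incumbent (cost type medium-cost), facing Enter: Fight gives 1, Accommodate gives 7. Proposed Accommodate is best. ✓
The incumbent (cost type high-cost), facing Enter: Fight gives -3, Accommodate gives -8. Proposed Fight is best. ✓

Yes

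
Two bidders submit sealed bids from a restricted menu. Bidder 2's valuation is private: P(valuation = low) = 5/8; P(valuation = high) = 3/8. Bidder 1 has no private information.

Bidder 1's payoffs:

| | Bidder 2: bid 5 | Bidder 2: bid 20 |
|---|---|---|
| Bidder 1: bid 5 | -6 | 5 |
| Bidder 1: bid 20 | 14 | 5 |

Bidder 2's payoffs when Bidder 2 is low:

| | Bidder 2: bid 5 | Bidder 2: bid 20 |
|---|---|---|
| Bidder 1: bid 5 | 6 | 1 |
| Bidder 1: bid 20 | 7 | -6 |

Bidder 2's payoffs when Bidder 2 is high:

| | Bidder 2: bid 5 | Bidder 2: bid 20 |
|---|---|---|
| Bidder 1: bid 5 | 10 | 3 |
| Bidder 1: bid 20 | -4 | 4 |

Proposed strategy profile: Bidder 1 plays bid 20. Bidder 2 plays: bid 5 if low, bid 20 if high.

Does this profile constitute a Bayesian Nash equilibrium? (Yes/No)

A profile is a BNE iff every type of every player is best-responding given beliefs about the other side.
Bidder 1 plays bid 20: E[bid 20] = 5/8·(14) + 3/8·(5) = 85/8; E[bid 5] = -15/8. Best-responding. ✓
Bidder 2 (valuation low), facing bid 20: bid 5 gives 7, bid 20 gives -6. Proposed bid 5 is best. ✓
Bidder 2 (valuation high), facing bid 20: bid 5 gives -4, bid 20 gives 4. Proposed bid 20 is best. ✓

Yes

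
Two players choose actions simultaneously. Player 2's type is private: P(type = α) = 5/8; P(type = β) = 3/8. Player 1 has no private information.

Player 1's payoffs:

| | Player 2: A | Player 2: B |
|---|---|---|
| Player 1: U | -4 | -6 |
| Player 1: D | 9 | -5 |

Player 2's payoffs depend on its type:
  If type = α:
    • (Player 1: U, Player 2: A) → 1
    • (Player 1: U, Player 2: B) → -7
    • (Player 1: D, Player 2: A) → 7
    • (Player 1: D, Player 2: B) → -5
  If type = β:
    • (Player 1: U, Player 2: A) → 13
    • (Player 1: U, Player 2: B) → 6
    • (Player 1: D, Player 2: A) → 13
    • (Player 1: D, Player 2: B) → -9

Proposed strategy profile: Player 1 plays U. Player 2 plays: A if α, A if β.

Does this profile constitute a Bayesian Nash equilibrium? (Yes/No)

Player 1 plays U: E[U] = 5/8·(-4) + 3/8·(-4) = -4; E[D] = 9. Not best-responding. ✗
Player 2 (type α), facing U: A gives 1, B gives -7. Proposed A is best. ✓
Player 2 (type β), facing U: A gives 13, B gives 6. Proposed A is best. ✓

No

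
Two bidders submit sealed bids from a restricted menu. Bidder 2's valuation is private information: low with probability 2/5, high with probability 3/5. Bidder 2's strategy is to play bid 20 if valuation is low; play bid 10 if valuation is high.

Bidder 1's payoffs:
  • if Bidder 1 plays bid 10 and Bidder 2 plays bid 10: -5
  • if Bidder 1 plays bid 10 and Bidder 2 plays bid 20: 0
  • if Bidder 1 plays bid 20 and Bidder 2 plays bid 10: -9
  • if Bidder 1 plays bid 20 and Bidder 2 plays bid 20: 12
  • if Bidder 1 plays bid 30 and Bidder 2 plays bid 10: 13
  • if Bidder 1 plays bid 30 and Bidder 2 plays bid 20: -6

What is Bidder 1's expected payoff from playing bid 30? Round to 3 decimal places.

E[bid 30] = 2/5·(-6) + 3/5·13 = (-12/5) + 39/5 = 27/5

5.400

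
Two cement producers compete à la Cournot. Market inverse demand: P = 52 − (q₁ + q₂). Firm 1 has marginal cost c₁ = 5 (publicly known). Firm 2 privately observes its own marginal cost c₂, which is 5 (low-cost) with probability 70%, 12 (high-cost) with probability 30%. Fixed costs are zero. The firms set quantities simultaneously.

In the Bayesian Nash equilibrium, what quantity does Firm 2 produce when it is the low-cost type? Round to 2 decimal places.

Type-c best response for Firm 2: q₂(c) = (52 − c)/2 − q₁/2.
Firm 1 maximizes expected profit; its first-order condition is 52 − 2q₁ − E[q₂] − 5 = 0.
Substituting E[q₂] and solving: E[c₂] = 7.1, so q₁ = (52 − 2·5 + 7.1)/3 = 16.3667.
q₂(low-cost) = (52 − 5 − 16.3667)/2 = 15.3167.

15.32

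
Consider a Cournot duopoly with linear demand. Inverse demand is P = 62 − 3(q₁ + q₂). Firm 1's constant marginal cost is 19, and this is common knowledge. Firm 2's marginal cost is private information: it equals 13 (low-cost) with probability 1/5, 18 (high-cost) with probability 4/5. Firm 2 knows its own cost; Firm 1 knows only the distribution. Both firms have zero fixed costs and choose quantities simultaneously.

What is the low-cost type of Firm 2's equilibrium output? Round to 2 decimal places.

Firm 2 with cost c maximizes (62 − 3(q₁+q₂) − c)·q₂, giving q₂(c) = (62 − c − 3q₁)/6.
E[c₂] = 1/5·13 + 4/5·18 = 17
Firm 1's FOC against E[q₂] yields q₁ = (62 − 2·19 + E[c₂])/9 = (62 − 38 + 17)/9 = 4.55556.
q₂(low-cost) = (62 − 13 − 3·4.55556)/6 = 5.88889.

5.89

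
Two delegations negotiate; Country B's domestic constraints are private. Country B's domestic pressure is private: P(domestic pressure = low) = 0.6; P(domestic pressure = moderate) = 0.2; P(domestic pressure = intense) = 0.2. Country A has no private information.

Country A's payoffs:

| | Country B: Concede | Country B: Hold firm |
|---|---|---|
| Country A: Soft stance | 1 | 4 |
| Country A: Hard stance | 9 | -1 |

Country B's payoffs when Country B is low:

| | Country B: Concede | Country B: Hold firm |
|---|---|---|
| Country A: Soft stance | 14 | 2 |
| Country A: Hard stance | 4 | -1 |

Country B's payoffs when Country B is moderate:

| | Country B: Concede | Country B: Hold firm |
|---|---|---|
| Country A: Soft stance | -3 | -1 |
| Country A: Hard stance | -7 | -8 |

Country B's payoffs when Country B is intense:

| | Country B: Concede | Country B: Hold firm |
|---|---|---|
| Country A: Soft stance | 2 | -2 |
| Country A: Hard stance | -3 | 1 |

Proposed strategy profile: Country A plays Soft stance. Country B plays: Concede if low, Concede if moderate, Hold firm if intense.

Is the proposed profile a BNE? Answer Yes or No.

Country A plays Soft stance: E[Soft stance] = 0.6·(1) + 0.2·(1) + 0.2·(4) = 1.6; E[Hard stance] = 7. Not best-responding. ✗
Country B (domestic pressure low), facing Soft stance: Concede gives 14, Hold firm gives 2. Proposed Concede is best. ✓
Country B (domestic pressure moderate), facing Soft stance: Concede gives -3, Hold firm gives -1. Proposed Concede is not best — profitable deviation exists. ✗
Country B (domestic pressure intense), facing Soft stance: Concede gives 2, Hold firm gives -2. Proposed Hold firm is not best — profitable deviation exists. ✗

No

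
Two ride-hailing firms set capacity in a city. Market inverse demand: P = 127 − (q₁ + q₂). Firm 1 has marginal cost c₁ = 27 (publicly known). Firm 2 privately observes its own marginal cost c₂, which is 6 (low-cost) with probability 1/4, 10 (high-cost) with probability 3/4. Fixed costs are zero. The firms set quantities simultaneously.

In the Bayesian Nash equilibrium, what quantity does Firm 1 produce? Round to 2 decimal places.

Firm 2 with cost c maximizes (127 − (q₁+q₂) − c)·q₂, giving q₂(c) = (127 − c − q₁)/2.
E[c₂] = 1/4·6 + 3/4·10 = 9
Firm 1's FOC against E[q₂] yields q₁ = (127 − 2·27 + E[c₂])/3 = (127 − 54 + 9)/3 = 27.3333.

27.33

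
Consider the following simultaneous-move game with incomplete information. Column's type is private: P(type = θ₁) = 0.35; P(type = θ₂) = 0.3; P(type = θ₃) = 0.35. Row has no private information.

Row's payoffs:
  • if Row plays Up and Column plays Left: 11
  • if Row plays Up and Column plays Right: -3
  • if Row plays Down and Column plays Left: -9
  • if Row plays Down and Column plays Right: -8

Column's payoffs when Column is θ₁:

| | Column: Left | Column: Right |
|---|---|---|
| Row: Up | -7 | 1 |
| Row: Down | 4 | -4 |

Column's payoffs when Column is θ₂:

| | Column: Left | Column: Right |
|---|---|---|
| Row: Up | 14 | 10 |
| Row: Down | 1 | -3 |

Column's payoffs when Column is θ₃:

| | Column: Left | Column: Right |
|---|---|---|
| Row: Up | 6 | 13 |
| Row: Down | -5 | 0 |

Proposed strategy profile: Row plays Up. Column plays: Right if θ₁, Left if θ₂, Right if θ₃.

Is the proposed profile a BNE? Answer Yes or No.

Row plays Up: E[Up] = 0.35·(-3) + 0.3·(11) + 0.35·(-3) = 1.2; E[Down] = -8.3. Best-responding. ✓
Column (type θ₁), facing Up: Left gives -7, Right gives 1. Proposed Right is best. ✓
Column (type θ₂), facing Up: Left gives 14, Right gives 10. Proposed Left is best. ✓
Column (type θ₃), facing Up: Left gives 6, Right gives 13. Proposed Right is best. ✓

Yes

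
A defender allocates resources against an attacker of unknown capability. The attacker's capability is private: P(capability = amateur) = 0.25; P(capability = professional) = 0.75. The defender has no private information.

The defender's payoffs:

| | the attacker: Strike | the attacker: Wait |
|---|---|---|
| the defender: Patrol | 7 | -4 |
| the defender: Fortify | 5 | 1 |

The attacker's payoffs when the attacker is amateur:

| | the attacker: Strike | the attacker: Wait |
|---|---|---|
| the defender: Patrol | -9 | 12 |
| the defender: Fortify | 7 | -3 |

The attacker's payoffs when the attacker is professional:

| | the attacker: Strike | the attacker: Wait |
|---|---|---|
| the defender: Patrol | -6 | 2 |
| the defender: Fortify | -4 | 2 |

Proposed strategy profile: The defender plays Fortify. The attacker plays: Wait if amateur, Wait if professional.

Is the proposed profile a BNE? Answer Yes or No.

No

The defender plays Fortify: E[Fortify] = 0.25·(1) + 0.75·(1) = 1; E[Patrol] = -4. Best-responding. ✓
The attacker (capability amateur), facing Fortify: Strike gives 7, Wait gives -3. Proposed Wait is not best — profitable deviation exists. ✗
The attacker (capability professional), facing Fortify: Strike gives -4, Wait gives 2. Proposed Wait is best. ✓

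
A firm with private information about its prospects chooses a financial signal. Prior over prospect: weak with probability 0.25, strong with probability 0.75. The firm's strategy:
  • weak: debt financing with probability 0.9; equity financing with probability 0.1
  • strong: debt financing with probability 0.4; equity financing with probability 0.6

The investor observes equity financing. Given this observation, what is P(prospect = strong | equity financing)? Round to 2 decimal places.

P(equity financing) = 0.25·0.1 + 0.75·0.6 = 0.475
P(strong | equity financing) = (0.75·0.6) / 0.475 = 0.45 / 0.475 = 0.947368

0.95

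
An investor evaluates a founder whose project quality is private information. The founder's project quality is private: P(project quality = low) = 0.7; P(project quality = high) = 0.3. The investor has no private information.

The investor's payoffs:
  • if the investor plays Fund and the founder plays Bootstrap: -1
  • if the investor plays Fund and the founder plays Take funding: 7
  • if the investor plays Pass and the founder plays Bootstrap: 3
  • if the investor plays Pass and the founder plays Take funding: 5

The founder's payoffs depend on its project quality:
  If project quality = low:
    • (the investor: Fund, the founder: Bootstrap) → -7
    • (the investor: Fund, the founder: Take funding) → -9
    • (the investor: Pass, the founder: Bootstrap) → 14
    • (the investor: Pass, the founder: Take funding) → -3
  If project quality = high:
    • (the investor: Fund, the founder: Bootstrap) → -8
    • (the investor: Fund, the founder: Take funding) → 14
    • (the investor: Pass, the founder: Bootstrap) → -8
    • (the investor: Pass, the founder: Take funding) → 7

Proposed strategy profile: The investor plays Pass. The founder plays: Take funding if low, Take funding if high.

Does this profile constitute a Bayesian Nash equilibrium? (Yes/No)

No

The investor plays Pass: E[Pass] = 0.7·(5) + 0.3·(5) = 5; E[Fund] = 7. Not best-responding. ✗
The founder (project quality low), facing Pass: Bootstrap gives 14, Take funding gives -3. Proposed Take funding is not best — profitable deviation exists. ✗
The founder (project quality high), facing Pass: Bootstrap gives -8, Take funding gives 7. Proposed Take funding is best. ✓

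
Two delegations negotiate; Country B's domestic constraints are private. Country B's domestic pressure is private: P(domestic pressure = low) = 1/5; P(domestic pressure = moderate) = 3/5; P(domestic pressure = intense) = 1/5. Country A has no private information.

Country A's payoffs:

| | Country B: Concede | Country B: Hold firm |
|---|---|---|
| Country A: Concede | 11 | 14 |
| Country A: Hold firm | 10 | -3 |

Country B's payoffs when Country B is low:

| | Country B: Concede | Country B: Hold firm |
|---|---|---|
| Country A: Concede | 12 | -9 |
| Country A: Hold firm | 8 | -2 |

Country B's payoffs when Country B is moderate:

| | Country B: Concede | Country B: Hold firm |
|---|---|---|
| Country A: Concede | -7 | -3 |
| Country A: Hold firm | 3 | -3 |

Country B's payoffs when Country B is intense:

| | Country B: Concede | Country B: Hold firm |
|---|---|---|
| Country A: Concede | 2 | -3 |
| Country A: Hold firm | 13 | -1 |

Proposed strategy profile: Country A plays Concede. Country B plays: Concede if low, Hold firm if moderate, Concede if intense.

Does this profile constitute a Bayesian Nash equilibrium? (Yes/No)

Yes

A profile is a BNE iff every type of every player is best-responding given beliefs about the other side.
Country A plays Concede: E[Concede] = 1/5·(11) + 3/5·(14) + 1/5·(11) = 64/5; E[Hold firm] = 11/5. Best-responding. ✓
Country B (domestic pressure low), facing Concede: Concede gives 12, Hold firm gives -9. Proposed Concede is best. ✓
Country B (domestic pressure moderate), facing Concede: Concede gives -7, Hold firm gives -3. Proposed Hold firm is best. ✓
Country B (domestic pressure intense), facing Concede: Concede gives 2, Hold firm gives -3. Proposed Concede is best. ✓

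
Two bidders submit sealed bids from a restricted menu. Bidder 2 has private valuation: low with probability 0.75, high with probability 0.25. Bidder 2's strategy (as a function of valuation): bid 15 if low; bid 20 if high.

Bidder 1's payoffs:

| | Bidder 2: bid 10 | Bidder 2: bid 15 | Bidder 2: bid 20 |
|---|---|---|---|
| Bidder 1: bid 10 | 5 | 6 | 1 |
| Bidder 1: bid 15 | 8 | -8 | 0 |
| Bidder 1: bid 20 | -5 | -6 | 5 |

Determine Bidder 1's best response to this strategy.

E[bid 10] = 0.75·(6) + 0.25·(1) = 4.75
E[bid 15] = 0.75·(-8) + 0.25·(0) = -6
E[bid 20] = 0.75·(-6) + 0.25·(5) = -3.25
Best response: bid 10 (4.75 is the largest).

bid 10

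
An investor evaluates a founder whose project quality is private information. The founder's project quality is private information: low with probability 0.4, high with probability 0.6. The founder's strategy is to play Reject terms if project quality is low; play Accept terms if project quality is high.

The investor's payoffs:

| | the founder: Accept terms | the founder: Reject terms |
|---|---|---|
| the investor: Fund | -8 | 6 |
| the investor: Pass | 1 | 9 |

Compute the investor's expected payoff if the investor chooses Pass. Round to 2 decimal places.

4.20

E[Pass] = 0.4·9 + 0.6·1 = 3.6 + 0.6 = 4.2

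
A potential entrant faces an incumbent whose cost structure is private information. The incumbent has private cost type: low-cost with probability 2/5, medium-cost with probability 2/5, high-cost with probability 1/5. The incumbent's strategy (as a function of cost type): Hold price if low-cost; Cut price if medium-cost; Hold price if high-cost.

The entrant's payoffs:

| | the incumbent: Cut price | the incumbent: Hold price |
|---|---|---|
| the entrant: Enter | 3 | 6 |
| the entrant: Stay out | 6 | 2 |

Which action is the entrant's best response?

Enter

Compute the entrant's expected payoff for each action, taking the expectation over the incumbent's type.
E[Enter] = 2/5·(6) + 2/5·(3) + 1/5·(6) = 24/5
E[Stay out] = 2/5·(2) + 2/5·(6) + 1/5·(2) = 18/5
Best response: Enter (24/5 is the largest).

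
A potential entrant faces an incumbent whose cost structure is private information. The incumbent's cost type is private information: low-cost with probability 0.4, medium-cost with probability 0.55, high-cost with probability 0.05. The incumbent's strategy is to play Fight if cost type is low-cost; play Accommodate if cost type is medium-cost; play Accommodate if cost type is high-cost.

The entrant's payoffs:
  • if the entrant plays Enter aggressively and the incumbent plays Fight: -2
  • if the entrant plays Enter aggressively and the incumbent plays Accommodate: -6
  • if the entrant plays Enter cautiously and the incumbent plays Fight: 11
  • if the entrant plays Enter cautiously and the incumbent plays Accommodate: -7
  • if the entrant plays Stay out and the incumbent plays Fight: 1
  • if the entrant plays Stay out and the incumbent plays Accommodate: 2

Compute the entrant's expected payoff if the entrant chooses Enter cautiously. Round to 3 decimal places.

0.200

Take the expectation over the incumbent's cost type, weighting each type's action by its prior probability.
E[Enter cautiously] = 0.4·11 + 0.55·(-7) + 0.05·(-7) = 4.4 + (-3.85) + (-0.35) = 0.2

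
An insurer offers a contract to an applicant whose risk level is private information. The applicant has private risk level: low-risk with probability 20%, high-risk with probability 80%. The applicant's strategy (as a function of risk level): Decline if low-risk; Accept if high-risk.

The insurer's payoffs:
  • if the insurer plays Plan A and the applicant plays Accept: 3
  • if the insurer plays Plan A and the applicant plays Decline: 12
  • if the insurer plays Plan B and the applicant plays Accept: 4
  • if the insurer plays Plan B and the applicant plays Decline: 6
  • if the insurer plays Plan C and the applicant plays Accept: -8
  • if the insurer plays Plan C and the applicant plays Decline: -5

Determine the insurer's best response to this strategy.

E[Plan A] = 0.2·(12) + 0.8·(3) = 4.8
E[Plan B] = 0.2·(6) + 0.8·(4) = 4.4
E[Plan C] = 0.2·(-5) + 0.8·(-8) = -7.4
Best response: Plan A (4.8 is the largest).

Plan A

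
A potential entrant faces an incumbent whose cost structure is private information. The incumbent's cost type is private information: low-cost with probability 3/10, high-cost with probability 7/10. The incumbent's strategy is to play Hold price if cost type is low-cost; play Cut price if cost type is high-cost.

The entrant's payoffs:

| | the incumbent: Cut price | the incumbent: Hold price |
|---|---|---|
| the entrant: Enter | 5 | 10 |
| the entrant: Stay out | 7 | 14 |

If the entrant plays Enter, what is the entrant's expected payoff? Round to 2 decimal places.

6.50

E[Enter] = 3/10·10 + 7/10·5 = 3 + 7/2 = 13/2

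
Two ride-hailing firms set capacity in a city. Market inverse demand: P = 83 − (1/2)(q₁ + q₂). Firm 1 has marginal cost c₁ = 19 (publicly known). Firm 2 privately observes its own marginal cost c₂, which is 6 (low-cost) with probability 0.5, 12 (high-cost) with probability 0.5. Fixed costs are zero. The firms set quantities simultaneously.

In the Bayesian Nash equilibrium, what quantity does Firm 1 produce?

Type-c best response for Firm 2: q₂(c) = (83 − c) − q₁/2.
Firm 1 maximizes expected profit; its first-order condition is 83 − q₁ − (1/2)E[q₂] − 19 = 0.
Substituting E[q₂] and solving: E[c₂] = 9, so q₁ = (83 − 2·19 + 9)/(3/2) = 36.

36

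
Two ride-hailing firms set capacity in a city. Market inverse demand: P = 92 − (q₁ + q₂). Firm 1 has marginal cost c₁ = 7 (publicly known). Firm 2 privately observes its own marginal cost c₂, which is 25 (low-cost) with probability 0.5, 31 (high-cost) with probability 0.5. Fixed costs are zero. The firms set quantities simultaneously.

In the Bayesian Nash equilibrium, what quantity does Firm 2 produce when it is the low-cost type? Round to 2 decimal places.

Type-c best response for Firm 2: q₂(c) = (92 − c)/2 − q₁/2.
Firm 1 maximizes expected profit; its first-order condition is 92 − 2q₁ − E[q₂] − 7 = 0.
Substituting E[q₂] and solving: E[c₂] = 28, so q₁ = (92 − 2·7 + 28)/3 = 35.3333.
q₂(low-cost) = (92 − 25 − 35.3333)/2 = 15.8333.

15.83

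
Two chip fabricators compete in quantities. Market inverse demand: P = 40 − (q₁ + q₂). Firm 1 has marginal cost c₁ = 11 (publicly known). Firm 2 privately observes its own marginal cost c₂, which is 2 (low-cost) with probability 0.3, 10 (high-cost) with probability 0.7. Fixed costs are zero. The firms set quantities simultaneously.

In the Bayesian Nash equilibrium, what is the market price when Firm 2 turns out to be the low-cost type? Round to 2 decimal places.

16.73

Firm 2 with cost c maximizes (40 − (q₁+q₂) − c)·q₂, giving q₂(c) = (40 − c − q₁)/2.
E[c₂] = 0.3·2 + 0.7·10 = 7.6
Firm 1's FOC against E[q₂] yields q₁ = (40 − 2·11 + E[c₂])/3 = (40 − 22 + 7.6)/3 = 8.53333.
q₂(low-cost) = 14.7333, so P = 40 − (8.53333 + 14.7333) = 16.7333.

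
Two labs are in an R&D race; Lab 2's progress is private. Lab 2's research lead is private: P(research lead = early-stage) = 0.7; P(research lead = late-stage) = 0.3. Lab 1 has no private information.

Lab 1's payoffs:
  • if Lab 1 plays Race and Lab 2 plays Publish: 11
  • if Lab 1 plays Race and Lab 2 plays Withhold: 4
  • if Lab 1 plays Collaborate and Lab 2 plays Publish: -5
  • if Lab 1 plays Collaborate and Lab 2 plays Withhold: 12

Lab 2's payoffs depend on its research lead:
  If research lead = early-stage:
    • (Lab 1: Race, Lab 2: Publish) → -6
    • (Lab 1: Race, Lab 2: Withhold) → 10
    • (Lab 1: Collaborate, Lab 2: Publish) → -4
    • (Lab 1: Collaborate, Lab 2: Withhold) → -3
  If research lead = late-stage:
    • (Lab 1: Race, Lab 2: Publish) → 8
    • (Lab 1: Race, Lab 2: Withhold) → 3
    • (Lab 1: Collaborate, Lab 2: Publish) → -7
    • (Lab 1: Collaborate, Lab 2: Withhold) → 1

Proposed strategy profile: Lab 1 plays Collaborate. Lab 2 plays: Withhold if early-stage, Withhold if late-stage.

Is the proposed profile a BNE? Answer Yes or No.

A profile is a BNE iff every type of every player is best-responding given beliefs about the other side.
Lab 1 plays Collaborate: E[Collaborate] = 0.7·(12) + 0.3·(12) = 12; E[Race] = 4. Best-responding. ✓
Lab 2 (research lead early-stage), facing Collaborate: Publish gives -4, Withhold gives -3. Proposed Withhold is best. ✓
Lab 2 (research lead late-stage), facing Collaborate: Publish gives -7, Withhold gives 1. Proposed Withhold is best. ✓

Yes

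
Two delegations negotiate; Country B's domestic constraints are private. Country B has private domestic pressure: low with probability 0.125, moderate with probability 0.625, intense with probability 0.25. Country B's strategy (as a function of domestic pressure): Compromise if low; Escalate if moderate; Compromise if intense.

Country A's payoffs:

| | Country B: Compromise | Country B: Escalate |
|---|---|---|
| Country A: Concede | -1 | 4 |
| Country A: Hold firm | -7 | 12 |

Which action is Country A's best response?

Hold firm

E[Concede] = 0.125·(-1) + 0.625·(4) + 0.25·(-1) = 2.125
E[Hold firm] = 0.125·(-7) + 0.625·(12) + 0.25·(-7) = 4.875
Best response: Hold firm (4.875 is the largest).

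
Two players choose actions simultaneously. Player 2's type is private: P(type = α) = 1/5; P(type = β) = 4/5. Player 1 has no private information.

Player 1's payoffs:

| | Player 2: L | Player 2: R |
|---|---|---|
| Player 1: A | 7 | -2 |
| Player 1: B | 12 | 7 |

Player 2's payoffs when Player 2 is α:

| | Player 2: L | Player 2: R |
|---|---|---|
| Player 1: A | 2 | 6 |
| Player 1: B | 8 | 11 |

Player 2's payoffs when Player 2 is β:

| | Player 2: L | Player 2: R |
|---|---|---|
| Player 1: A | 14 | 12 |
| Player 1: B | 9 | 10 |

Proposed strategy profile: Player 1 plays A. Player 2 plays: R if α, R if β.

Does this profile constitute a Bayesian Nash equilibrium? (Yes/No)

No

A profile is a BNE iff every type of every player is best-responding given beliefs about the other side.
Player 1 plays A: E[A] = 1/5·(-2) + 4/5·(-2) = -2; E[B] = 7. Not best-responding. ✗
Player 2 (type α), facing A: L gives 2, R gives 6. Proposed R is best. ✓
Player 2 (type β), facing A: L gives 14, R gives 12. Proposed R is not best — profitable deviation exists. ✗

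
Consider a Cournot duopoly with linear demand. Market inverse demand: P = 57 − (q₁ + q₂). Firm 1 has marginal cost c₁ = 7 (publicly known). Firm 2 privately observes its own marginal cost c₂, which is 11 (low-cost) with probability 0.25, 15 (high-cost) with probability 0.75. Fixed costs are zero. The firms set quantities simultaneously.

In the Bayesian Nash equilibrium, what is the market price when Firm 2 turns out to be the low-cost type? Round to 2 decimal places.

Each type of Firm 2 best-responds to q₁; Firm 1 best-responds to the expected q₂ over Firm 2's types.
Firm 2 with cost c maximizes (57 − (q₁+q₂) − c)·q₂, giving q₂(c) = (57 − c − q₁)/2.
E[c₂] = 0.25·11 + 0.75·15 = 14
Firm 1's FOC against E[q₂] yields q₁ = (57 − 2·7 + E[c₂])/3 = (57 − 14 + 14)/3 = 19.
q₂(low-cost) = 13.5, so P = 57 − (19 + 13.5) = 24.5.

24.50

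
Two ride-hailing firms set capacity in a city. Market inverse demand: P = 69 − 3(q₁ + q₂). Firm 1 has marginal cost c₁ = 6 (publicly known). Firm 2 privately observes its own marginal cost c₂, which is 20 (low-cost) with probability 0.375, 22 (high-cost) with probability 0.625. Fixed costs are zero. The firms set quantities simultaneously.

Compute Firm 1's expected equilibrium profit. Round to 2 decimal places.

Firm 2 with cost c maximizes (69 − 3(q₁+q₂) − c)·q₂, giving q₂(c) = (69 − c − 3q₁)/6.
E[c₂] = 0.375·20 + 0.625·22 = 21.25
Firm 1's FOC against E[q₂] yields q₁ = (69 − 2·6 + E[c₂])/9 = (69 − 12 + 21.25)/9 = 8.69444.
E[P] = 69 − 3·(q₁ + E[q₂]) = 32.0833; Firm 1's expected profit = (E[P] − 6)·q₁ = (32.0833 − 6)·8.69444 = 226.78.

226.78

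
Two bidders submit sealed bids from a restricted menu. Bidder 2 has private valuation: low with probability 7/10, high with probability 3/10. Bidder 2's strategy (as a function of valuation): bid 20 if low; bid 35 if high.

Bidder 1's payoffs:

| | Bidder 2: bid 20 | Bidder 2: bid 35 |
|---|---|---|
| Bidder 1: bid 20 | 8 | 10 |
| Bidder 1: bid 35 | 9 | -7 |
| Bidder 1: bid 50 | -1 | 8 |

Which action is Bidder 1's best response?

E[bid 20] = 7/10·(8) + 3/10·(10) = 43/5
E[bid 35] = 7/10·(9) + 3/10·(-7) = 21/5
E[bid 50] = 7/10·(-1) + 3/10·(8) = 17/10
Best response: bid 20 (43/5 is the largest).

bid 20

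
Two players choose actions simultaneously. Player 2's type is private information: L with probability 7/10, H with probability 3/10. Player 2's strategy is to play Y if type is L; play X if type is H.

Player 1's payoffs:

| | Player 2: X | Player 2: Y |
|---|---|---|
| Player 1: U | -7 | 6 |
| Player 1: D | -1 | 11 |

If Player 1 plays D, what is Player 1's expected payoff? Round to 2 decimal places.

Take the expectation over Player 2's type, weighting each type's action by its prior probability.
E[D] = 7/10·11 + 3/10·(-1) = 77/10 + (-3/10) = 37/5

7.40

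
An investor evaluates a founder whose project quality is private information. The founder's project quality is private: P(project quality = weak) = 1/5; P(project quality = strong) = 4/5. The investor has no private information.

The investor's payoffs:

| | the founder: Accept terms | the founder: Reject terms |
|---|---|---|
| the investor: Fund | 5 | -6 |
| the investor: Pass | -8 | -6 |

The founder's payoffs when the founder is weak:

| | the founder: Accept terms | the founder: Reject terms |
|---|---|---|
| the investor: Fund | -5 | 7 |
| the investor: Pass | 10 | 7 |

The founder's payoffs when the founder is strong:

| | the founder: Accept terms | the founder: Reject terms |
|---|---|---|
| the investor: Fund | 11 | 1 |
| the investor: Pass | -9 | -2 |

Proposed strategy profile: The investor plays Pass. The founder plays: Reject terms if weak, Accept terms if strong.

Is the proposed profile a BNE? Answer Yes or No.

No

The investor plays Pass: E[Pass] = 1/5·(-6) + 4/5·(-8) = -38/5; E[Fund] = 14/5. Not best-responding. ✗
The founder (project quality weak), facing Pass: Accept terms gives 10, Reject terms gives 7. Proposed Reject terms is not best — profitable deviation exists. ✗
The founder (project quality strong), facing Pass: Accept terms gives -9, Reject terms gives -2. Proposed Accept terms is not best — profitable deviation exists. ✗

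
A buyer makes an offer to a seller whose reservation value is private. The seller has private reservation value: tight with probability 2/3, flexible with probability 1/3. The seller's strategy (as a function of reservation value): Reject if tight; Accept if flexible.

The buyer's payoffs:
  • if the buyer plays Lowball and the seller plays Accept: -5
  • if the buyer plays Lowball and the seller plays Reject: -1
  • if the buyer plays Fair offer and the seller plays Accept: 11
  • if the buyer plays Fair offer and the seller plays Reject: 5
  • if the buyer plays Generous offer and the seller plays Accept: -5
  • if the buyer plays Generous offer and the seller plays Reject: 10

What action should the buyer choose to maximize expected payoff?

Fair offer

Compute the buyer's expected payoff for each action, taking the expectation over the seller's type.
E[Lowball] = 2/3·(-1) + 1/3·(-5) = -7/3
E[Fair offer] = 2/3·(5) + 1/3·(11) = 7
E[Generous offer] = 2/3·(10) + 1/3·(-5) = 5
Best response: Fair offer (7 is the largest).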